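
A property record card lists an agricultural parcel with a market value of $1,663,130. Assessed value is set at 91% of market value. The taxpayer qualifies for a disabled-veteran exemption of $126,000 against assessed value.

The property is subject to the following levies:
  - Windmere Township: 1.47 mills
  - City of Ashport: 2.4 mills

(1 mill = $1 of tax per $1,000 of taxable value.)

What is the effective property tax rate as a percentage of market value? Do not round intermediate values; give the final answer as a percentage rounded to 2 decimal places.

0.32%

Assessed value = $1,663,130 × 0.91 = $1,513,448.3
Taxable value = $1,513,448.3 − $126,000 = $1,387,448.3
Windmere Township: $1,387,448.3 × 0.00147 = $2,039.549001
City of Ashport: $1,387,448.3 × 0.0024 = $3,329.87592
Total tax = $5,369.424921
Effective rate = $5,369.424921 ÷ $1,663,130 = 0.32% of market value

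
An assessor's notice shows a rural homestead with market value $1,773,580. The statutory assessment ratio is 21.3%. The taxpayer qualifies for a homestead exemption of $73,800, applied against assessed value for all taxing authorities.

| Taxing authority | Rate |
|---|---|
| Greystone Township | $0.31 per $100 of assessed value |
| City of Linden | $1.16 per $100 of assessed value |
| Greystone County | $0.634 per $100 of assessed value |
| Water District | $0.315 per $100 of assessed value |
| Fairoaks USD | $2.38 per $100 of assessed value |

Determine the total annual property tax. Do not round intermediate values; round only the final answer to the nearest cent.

Assessed value = $1,773,580 × 0.213 = $377,772.54
Taxable value = $377,772.54 − $73,800 = $303,972.54
Greystone Township: $303,972.54 × 0.0031 = $942.314874
City of Linden: $303,972.54 × 0.0116 = $3,526.081464
Greystone County: $303,972.54 × 0.00634 = $1,927.1859036
Water District: $303,972.54 × 0.00315 = $957.513501
Fairoaks USD: $303,972.54 × 0.0238 = $7,234.546452
Total = $942.314874 + $3,526.081464 + $1,927.1859036 + $957.513501 + $7,234.546452 = $14,587.6421946

$14,587.64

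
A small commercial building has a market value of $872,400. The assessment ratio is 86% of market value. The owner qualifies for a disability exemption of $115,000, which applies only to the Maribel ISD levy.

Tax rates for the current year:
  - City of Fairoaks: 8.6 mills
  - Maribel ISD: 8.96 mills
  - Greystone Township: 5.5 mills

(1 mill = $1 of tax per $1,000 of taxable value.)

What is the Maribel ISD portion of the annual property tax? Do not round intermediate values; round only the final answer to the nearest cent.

$5,691.97

Assessed value = $872,400 × 0.86 = $750,264
Maribel ISD taxable value = $750,264 − $115,000 = $635,264
Maribel ISD levy = $635,264 × 0.00896 = $5,691.96544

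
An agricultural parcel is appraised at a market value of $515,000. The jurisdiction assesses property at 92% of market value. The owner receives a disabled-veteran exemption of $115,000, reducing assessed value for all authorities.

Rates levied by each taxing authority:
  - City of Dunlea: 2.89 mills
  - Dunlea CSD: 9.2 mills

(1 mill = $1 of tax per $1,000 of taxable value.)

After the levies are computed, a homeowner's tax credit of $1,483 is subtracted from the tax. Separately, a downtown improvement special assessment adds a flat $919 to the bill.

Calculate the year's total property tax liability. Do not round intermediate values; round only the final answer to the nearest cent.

Assessed value = $515,000 × 0.92 = $473,800
Taxable value = $473,800 − $115,000 = $358,800
City of Dunlea: $358,800 × 0.00289 = $1,036.932
Dunlea CSD: $358,800 × 0.0092 = $3,300.96
Levies subtotal = $4,337.892
After credit = $4,337.892 − $1,483 = $2,854.892
Total = $2,854.892 + $919 = $3,773.892

$3,773.89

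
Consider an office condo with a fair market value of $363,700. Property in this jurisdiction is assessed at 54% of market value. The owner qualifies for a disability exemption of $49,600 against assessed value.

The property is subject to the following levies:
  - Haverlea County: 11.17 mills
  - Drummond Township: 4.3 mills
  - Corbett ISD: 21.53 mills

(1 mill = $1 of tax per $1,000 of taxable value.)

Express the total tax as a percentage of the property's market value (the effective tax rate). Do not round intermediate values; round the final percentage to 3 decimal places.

1.493%

Assessed value = $363,700 × 0.54 = $196,398
Taxable value = $196,398 − $49,600 = $146,798
Haverlea County: $146,798 × 0.01117 = $1,639.73366
Drummond Township: $146,798 × 0.0043 = $631.2314
Corbett ISD: $146,798 × 0.02153 = $3,160.56094
Total tax = $5,431.526
Effective rate = $5,431.526 ÷ $363,700 = 1.493% of market value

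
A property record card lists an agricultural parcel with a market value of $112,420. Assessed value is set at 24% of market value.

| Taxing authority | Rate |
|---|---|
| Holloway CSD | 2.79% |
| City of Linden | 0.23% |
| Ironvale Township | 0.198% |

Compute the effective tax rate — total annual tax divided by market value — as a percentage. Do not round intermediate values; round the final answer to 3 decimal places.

0.772%

Assessed value = $112,420 × 0.24 = $26,980.8
Holloway CSD: $26,980.8 × 0.0279 = $752.76432
City of Linden: $26,980.8 × 0.0023 = $62.05584
Ironvale Township: $26,980.8 × 0.00198 = $53.421984
Total tax = $868.242144
Effective rate = $868.242144 ÷ $112,420 = 0.772% of market value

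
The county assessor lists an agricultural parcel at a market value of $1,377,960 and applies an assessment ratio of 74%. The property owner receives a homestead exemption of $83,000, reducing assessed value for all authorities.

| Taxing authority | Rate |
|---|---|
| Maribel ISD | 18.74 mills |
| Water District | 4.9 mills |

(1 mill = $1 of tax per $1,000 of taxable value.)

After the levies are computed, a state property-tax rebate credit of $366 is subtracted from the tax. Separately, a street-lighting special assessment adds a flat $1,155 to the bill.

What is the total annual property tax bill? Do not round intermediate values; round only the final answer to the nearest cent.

Assessed value = $1,377,960 × 0.74 = $1,019,690.4
Taxable value = $1,019,690.4 − $83,000 = $936,690.4
Maribel ISD: $936,690.4 × 0.01874 = $17,553.578096
Water District: $936,690.4 × 0.0049 = $4,589.78296
Levies subtotal = $22,143.361056
After credit = $22,143.361056 − $366 = $21,777.361056
Total = $21,777.361056 + $1,155 = $22,932.361056

$22,932.36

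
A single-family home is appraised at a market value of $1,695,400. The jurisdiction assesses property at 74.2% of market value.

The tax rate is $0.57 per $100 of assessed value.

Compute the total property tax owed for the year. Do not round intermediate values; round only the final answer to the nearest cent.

$7,170.52

Assessed value = $1,695,400 × 0.742 = $1,257,986.8
Tax = $1,257,986.8 × 0.0057 = $7,170.52476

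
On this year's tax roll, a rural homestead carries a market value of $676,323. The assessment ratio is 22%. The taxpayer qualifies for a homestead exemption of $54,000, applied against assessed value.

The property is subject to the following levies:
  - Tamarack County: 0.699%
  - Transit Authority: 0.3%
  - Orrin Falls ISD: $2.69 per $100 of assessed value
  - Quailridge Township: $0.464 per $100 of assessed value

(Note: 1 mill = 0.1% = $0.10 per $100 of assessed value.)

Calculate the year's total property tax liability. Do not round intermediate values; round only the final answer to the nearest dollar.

Assessed value = $676,323 × 0.22 = $148,791.06
Taxable value = $148,791.06 − $54,000 = $94,791.06
Tamarack County: $94,791.06 × 0.00699 = $662.5895094
Transit Authority: $94,791.06 × 0.003 = $284.37318
Orrin Falls ISD: $94,791.06 × 0.0269 = $2,549.879514
Quailridge Township: $94,791.06 × 0.00464 = $439.8305184
Total = $3,936.6727218

$3,937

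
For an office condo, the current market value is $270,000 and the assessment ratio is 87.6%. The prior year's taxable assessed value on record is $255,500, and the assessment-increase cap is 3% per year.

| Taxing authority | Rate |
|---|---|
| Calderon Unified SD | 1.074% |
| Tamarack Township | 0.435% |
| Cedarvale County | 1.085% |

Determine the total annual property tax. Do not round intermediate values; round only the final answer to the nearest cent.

Uncapped assessed value = $270,000 × 0.876 = $236,520
Cap limit = $255,500 × 1.03 = $263,165
Taxable assessed value = min($236,520, $263,165) = $236,520 (cap does not bind)
Calderon Unified SD: $236,520 × 0.01074 = $2,540.2248
Tamarack Township: $236,520 × 0.00435 = $1,028.862
Cedarvale County: $236,520 × 0.01085 = $2,566.242
Total = $6,135.3288

$6,135.33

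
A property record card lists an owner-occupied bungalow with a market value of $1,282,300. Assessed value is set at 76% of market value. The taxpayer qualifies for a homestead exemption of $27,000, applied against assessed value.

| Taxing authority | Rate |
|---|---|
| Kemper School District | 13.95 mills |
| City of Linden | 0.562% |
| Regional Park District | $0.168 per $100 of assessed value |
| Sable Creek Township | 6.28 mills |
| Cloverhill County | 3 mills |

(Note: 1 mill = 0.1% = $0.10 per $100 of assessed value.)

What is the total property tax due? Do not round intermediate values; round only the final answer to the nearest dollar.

$28,929

Assessed value = $1,282,300 × 0.76 = $974,548
Taxable value = $974,548 − $27,000 = $947,548
Kemper School District: $947,548 × 0.01395 = $13,218.2946
City of Linden: $947,548 × 0.00562 = $5,325.21976
Regional Park District: $947,548 × 0.00168 = $1,591.88064
Sable Creek Township: $947,548 × 0.00628 = $5,950.60144
Cloverhill County: $947,548 × 0.003 = $2,842.644
Total = $28,928.64044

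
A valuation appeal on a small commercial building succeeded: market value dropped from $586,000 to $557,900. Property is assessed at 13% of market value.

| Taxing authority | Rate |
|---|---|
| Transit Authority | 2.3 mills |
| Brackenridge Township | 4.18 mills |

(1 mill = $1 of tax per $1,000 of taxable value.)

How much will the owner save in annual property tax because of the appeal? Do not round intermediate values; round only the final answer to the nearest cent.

Old assessed value = $586,000 × 0.13 = $76,180
New assessed value = $557,900 × 0.13 = $72,527
Combined rate = 0.0023 + 0.00418 = 0.00648
Old tax = $76,180 × 0.00648 = $493.6464
New tax = $72,527 × 0.00648 = $469.97496
Reduction = $493.6464 − $469.97496 = $23.67144

$23.67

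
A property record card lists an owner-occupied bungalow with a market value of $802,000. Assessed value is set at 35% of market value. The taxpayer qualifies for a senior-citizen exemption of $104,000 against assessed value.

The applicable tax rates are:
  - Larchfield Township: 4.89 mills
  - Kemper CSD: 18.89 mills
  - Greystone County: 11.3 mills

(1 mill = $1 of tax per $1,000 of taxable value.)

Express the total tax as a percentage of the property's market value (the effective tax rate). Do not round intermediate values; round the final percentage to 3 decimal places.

Assessed value = $802,000 × 0.35 = $280,700
Taxable value = $280,700 − $104,000 = $176,700
Larchfield Township: $176,700 × 0.00489 = $864.063
Kemper CSD: $176,700 × 0.01889 = $3,337.863
Greystone County: $176,700 × 0.0113 = $1,996.71
Total tax = $6,198.636
Effective rate = $6,198.636 ÷ $802,000 = 0.773% of market value

0.773%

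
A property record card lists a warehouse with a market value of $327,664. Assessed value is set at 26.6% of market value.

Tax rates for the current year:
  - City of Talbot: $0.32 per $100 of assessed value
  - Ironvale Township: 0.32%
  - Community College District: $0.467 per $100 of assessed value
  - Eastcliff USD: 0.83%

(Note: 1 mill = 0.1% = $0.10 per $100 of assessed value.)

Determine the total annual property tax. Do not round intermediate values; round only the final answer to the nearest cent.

Assessed value = $327,664 × 0.266 = $87,158.624
City of Talbot: $87,158.624 × 0.0032 = $278.9075968
Ironvale Township: $87,158.624 × 0.0032 = $278.9075968
Community College District: $87,158.624 × 0.00467 = $407.03077408
Eastcliff USD: $87,158.624 × 0.0083 = $723.4165792
Total = $1,688.26254688

$1,688.26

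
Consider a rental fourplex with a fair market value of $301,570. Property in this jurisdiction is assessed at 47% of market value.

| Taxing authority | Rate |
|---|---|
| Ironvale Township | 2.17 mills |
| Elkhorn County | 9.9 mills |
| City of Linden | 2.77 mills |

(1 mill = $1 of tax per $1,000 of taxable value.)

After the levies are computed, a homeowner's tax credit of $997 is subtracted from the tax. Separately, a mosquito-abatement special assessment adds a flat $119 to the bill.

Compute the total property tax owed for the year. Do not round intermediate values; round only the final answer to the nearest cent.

Assessed value = $301,570 × 0.47 = $141,737.9
Ironvale Township: $141,737.9 × 0.00217 = $307.571243
Elkhorn County: $141,737.9 × 0.0099 = $1,403.20521
City of Linden: $141,737.9 × 0.00277 = $392.613983
Levies subtotal = $2,103.390436
After credit = $2,103.390436 − $997 = $1,106.390436
Total = $1,106.390436 + $119 = $1,225.390436

$1,225.39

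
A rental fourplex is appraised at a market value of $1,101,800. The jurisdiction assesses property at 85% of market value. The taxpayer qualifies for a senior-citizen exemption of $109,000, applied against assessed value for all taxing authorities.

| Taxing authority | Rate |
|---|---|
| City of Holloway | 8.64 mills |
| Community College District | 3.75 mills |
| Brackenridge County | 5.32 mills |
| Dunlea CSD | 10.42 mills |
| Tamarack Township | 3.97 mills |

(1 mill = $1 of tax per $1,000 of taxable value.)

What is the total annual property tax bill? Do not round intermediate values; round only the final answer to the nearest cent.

Assessed value = $1,101,800 × 0.85 = $936,530
Taxable value = $936,530 − $109,000 = $827,530
City of Holloway: $827,530 × 0.00864 = $7,149.8592
Community College District: $827,530 × 0.00375 = $3,103.2375
Brackenridge County: $827,530 × 0.00532 = $4,402.4596
Dunlea CSD: $827,530 × 0.01042 = $8,622.8626
Tamarack Township: $827,530 × 0.00397 = $3,285.2941
Total = $7,149.8592 + $3,103.2375 + $4,402.4596 + $8,622.8626 + $3,285.2941 = $26,563.713

$26,563.71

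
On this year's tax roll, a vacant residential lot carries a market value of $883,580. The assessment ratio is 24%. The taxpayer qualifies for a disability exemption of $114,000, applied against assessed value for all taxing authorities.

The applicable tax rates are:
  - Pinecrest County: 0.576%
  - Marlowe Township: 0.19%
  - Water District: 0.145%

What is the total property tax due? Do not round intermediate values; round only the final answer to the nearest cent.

$893.32

Assessed value = $883,580 × 0.24 = $212,059.2
Taxable value = $212,059.2 − $114,000 = $98,059.2
Pinecrest County: $98,059.2 × 0.00576 = $564.820992
Marlowe Township: $98,059.2 × 0.0019 = $186.31248
Water District: $98,059.2 × 0.00145 = $142.18584
Total = $564.820992 + $186.31248 + $142.18584 = $893.319312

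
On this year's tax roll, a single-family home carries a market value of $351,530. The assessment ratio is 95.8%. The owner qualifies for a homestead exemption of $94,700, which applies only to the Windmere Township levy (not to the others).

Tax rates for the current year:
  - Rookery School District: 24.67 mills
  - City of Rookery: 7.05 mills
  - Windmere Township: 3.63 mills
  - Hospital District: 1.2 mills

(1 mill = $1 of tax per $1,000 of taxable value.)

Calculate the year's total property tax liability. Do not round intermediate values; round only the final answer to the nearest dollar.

Assessed value = $351,530 × 0.958 = $336,765.74
Rookery School District: $336,765.74 × 0.02467 = $8,308.0108058
City of Rookery: $336,765.74 × 0.00705 = $2,374.198467
Windmere Township: ($336,765.74 − $94,700) × 0.00363 = $242,065.74 × 0.00363 = $878.6986362
Hospital District: $336,765.74 × 0.0012 = $404.118888
Total = $11,965.026797

$11,965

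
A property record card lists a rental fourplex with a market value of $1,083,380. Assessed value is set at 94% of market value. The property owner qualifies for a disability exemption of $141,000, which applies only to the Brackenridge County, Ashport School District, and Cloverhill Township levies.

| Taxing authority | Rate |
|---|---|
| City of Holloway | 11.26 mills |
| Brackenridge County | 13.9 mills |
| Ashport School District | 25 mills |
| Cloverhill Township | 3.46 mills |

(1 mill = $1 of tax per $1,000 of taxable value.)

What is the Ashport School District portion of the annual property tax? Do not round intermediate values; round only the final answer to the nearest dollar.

$21,934

Assessed value = $1,083,380 × 0.94 = $1,018,377.2
Ashport School District taxable value = $1,018,377.2 − $141,000 = $877,377.2
Ashport School District levy = $877,377.2 × 0.025 = $21,934.43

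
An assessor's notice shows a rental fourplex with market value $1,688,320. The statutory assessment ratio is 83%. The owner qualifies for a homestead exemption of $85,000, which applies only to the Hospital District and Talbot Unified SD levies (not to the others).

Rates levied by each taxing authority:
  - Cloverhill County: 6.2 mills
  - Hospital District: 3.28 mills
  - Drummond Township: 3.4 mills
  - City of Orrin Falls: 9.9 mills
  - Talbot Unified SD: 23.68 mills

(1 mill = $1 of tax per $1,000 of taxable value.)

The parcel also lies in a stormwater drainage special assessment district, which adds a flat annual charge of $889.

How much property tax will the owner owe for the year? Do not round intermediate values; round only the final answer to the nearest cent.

Assessed value = $1,688,320 × 0.83 = $1,401,305.6
Cloverhill County: $1,401,305.6 × 0.0062 = $8,688.09472
Hospital District: ($1,401,305.6 − $85,000) × 0.00328 = $1,316,305.6 × 0.00328 = $4,317.482368
Drummond Township: $1,401,305.6 × 0.0034 = $4,764.43904
City of Orrin Falls: $1,401,305.6 × 0.0099 = $13,872.92544
Talbot Unified SD: ($1,401,305.6 − $85,000) × 0.02368 = $1,316,305.6 × 0.02368 = $31,170.116608
Levies subtotal = $62,813.058176
Total = $62,813.058176 + $889 = $63,702.058176

$63,702.06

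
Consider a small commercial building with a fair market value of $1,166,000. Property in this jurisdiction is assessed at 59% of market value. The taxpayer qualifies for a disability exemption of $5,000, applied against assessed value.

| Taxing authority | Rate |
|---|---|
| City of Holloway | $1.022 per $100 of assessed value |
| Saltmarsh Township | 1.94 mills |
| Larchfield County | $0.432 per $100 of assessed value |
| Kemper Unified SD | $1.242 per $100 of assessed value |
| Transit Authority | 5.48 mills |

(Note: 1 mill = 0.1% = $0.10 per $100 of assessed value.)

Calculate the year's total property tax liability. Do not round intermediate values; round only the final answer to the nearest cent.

$23,479.48

Assessed value = $1,166,000 × 0.59 = $687,940
Taxable value = $687,940 − $5,000 = $682,940
City of Holloway: $682,940 × 0.01022 = $6,979.6468
Saltmarsh Township: $682,940 × 0.00194 = $1,324.9036
Larchfield County: $682,940 × 0.00432 = $2,950.3008
Kemper Unified SD: $682,940 × 0.01242 = $8,482.1148
Transit Authority: $682,940 × 0.00548 = $3,742.5112
Total = $23,479.4772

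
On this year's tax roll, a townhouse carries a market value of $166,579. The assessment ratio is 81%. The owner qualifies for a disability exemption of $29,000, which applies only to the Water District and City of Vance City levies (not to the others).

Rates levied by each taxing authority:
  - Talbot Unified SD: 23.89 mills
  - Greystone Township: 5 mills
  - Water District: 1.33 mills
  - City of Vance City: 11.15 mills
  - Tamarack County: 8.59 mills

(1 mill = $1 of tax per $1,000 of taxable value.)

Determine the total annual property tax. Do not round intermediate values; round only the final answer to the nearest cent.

$6,379.13

Assessed value = $166,579 × 0.81 = $134,928.99
Talbot Unified SD: $134,928.99 × 0.02389 = $3,223.4535711
Greystone Township: $134,928.99 × 0.005 = $674.64495
Water District: ($134,928.99 − $29,000) × 0.00133 = $105,928.99 × 0.00133 = $140.8855567
City of Vance City: ($134,928.99 − $29,000) × 0.01115 = $105,928.99 × 0.01115 = $1,181.1082385
Tamarack County: $134,928.99 × 0.00859 = $1,159.0400241
Total = $6,379.1323404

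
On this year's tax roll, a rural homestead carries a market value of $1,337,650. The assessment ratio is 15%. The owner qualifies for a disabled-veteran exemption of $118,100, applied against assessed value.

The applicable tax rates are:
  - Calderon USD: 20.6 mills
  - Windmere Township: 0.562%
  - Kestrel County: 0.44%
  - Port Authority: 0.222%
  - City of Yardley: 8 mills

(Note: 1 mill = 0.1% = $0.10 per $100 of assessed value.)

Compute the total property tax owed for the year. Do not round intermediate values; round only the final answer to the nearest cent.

$3,371.24

Assessed value = $1,337,650 × 0.15 = $200,647.5
Taxable value = $200,647.5 − $118,100 = $82,547.5
Calderon USD: $82,547.5 × 0.0206 = $1,700.4785
Windmere Township: $82,547.5 × 0.00562 = $463.91695
Kestrel County: $82,547.5 × 0.0044 = $363.209
Port Authority: $82,547.5 × 0.00222 = $183.25545
City of Yardley: $82,547.5 × 0.008 = $660.38
Total = $3,371.2399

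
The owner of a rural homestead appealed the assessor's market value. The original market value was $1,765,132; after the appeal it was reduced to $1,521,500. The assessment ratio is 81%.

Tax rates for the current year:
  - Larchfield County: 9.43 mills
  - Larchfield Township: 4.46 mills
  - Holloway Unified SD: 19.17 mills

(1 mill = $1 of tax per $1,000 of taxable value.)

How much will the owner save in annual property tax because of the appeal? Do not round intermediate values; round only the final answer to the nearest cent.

Old assessed value = $1,765,132 × 0.81 = $1,429,756.92
New assessed value = $1,521,500 × 0.81 = $1,232,415
Combined rate = 0.00943 + 0.00446 + 0.01917 = 0.03306
Old tax = $1,429,756.92 × 0.03306 = $47,267.7637752
New tax = $1,232,415 × 0.03306 = $40,743.6399
Reduction = $47,267.7637752 − $40,743.6399 = $6,524.1238752

$6,524.12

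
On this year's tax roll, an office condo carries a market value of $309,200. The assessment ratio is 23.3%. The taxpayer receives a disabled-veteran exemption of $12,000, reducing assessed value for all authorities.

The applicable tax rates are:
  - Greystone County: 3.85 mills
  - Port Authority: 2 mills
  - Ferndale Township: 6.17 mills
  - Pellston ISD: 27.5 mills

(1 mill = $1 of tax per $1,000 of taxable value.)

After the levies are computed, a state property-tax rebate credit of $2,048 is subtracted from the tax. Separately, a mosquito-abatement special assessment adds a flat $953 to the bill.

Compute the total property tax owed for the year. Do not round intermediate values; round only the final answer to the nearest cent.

$1,277.92

Assessed value = $309,200 × 0.233 = $72,043.6
Taxable value = $72,043.6 − $12,000 = $60,043.6
Greystone County: $60,043.6 × 0.00385 = $231.16786
Port Authority: $60,043.6 × 0.002 = $120.0872
Ferndale Township: $60,043.6 × 0.00617 = $370.469012
Pellston ISD: $60,043.6 × 0.0275 = $1,651.199
Levies subtotal = $2,372.923072
After credit = $2,372.923072 − $2,048 = $324.923072
Total = $324.923072 + $953 = $1,277.923072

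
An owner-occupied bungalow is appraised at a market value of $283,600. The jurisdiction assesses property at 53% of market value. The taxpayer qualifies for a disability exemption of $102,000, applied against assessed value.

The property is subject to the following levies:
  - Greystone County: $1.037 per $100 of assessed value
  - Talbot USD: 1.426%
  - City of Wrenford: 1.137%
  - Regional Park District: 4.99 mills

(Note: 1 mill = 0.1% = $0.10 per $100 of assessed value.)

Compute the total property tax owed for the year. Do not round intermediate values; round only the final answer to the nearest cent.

Assessed value = $283,600 × 0.53 = $150,308
Taxable value = $150,308 − $102,000 = $48,308
Greystone County: $48,308 × 0.01037 = $500.95396
Talbot USD: $48,308 × 0.01426 = $688.87208
City of Wrenford: $48,308 × 0.01137 = $549.26196
Regional Park District: $48,308 × 0.00499 = $241.05692
Total = $1,980.14492

$1,980.14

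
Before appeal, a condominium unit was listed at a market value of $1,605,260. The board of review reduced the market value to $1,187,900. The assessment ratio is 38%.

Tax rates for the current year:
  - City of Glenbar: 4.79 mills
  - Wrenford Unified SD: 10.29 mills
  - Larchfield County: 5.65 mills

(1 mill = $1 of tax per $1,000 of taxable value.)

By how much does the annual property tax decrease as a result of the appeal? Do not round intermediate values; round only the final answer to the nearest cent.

$3,287.71

Old assessed value = $1,605,260 × 0.38 = $609,998.8
New assessed value = $1,187,900 × 0.38 = $451,402
Combined rate = 0.00479 + 0.01029 + 0.00565 = 0.02073
Old tax = $609,998.8 × 0.02073 = $12,645.275124
New tax = $451,402 × 0.02073 = $9,357.56346
Reduction = $12,645.275124 − $9,357.56346 = $3,287.711664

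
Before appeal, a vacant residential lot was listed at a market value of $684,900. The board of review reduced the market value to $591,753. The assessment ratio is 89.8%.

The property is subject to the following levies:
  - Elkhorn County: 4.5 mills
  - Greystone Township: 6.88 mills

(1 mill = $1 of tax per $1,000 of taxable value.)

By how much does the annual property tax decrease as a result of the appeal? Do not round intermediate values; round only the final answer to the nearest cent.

Old assessed value = $684,900 × 0.898 = $615,040.2
New assessed value = $591,753 × 0.898 = $531,394.194
Combined rate = 0.0045 + 0.00688 = 0.01138
Old tax = $615,040.2 × 0.01138 = $6,999.157476
New tax = $531,394.194 × 0.01138 = $6,047.26592772
Reduction = $6,999.157476 − $6,047.26592772 = $951.89154828

$951.89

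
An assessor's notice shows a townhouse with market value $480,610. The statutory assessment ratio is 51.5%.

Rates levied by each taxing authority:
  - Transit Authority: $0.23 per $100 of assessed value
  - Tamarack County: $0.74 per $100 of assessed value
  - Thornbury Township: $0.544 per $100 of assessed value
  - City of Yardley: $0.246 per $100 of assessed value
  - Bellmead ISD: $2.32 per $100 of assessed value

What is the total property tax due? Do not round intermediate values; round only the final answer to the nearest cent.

$10,098.58

Assessed value = $480,610 × 0.515 = $247,514.15
Transit Authority: $247,514.15 × 0.0023 = $569.282545
Tamarack County: $247,514.15 × 0.0074 = $1,831.60471
Thornbury Township: $247,514.15 × 0.00544 = $1,346.476976
City of Yardley: $247,514.15 × 0.00246 = $608.884809
Bellmead ISD: $247,514.15 × 0.0232 = $5,742.32828
Total = $569.282545 + $1,831.60471 + $1,346.476976 + $608.884809 + $5,742.32828 = $10,098.57732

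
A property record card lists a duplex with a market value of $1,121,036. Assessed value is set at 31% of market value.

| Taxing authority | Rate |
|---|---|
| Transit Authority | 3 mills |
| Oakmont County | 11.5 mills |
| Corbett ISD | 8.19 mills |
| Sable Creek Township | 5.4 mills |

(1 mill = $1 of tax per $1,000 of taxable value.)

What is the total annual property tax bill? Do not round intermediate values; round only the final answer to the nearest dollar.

Assessed value = $1,121,036 × 0.31 = $347,521.16
Transit Authority: $347,521.16 × 0.003 = $1,042.56348
Oakmont County: $347,521.16 × 0.0115 = $3,996.49334
Corbett ISD: $347,521.16 × 0.00819 = $2,846.1983004
Sable Creek Township: $347,521.16 × 0.0054 = $1,876.614264
Total = $1,042.56348 + $3,996.49334 + $2,846.1983004 + $1,876.614264 = $9,761.8693844

$9,762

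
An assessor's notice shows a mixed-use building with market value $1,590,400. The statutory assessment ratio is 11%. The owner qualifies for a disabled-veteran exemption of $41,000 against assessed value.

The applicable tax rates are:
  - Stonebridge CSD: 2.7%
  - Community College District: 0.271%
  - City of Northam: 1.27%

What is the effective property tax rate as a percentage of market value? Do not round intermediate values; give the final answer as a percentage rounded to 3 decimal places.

0.357%

Assessed value = $1,590,400 × 0.11 = $174,944
Taxable value = $174,944 − $41,000 = $133,944
Stonebridge CSD: $133,944 × 0.027 = $3,616.488
Community College District: $133,944 × 0.00271 = $362.98824
City of Northam: $133,944 × 0.0127 = $1,701.0888
Total tax = $5,680.56504
Effective rate = $5,680.56504 ÷ $1,590,400 = 0.357% of market value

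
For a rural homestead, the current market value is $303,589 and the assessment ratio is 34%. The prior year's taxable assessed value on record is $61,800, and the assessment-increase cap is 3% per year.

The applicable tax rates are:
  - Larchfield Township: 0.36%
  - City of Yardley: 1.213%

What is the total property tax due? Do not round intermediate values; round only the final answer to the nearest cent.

$1,001.28

Uncapped assessed value = $303,589 × 0.34 = $103,220.26
Cap limit = $61,800 × 1.03 = $63,654
Taxable assessed value = min($103,220.26, $63,654) = $63,654 (cap binds)
Larchfield Township: $63,654 × 0.0036 = $229.1544
City of Yardley: $63,654 × 0.01213 = $772.12302
Total = $1,001.27742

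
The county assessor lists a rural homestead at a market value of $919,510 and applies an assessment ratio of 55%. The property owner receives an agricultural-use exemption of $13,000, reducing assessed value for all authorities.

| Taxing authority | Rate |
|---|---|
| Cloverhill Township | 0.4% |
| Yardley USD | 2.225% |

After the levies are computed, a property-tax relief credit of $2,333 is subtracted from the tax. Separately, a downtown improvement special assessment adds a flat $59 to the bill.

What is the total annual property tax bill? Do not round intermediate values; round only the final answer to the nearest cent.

Assessed value = $919,510 × 0.55 = $505,730.5
Taxable value = $505,730.5 − $13,000 = $492,730.5
Cloverhill Township: $492,730.5 × 0.004 = $1,970.922
Yardley USD: $492,730.5 × 0.02225 = $10,963.253625
Levies subtotal = $12,934.175625
After credit = $12,934.175625 − $2,333 = $10,601.175625
Total = $10,601.175625 + $59 = $10,660.175625

$10,660.18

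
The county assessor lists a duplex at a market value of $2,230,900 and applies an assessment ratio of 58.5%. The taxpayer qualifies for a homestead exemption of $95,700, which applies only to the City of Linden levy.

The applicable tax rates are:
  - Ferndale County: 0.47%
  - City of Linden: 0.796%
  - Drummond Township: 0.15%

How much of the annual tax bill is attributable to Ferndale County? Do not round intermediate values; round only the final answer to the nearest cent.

Assessed value = $2,230,900 × 0.585 = $1,305,076.5
Ferndale County taxable value = $1,305,076.5 (exemption does not apply)
Ferndale County levy = $1,305,076.5 × 0.0047 = $6,133.85955

$6,133.86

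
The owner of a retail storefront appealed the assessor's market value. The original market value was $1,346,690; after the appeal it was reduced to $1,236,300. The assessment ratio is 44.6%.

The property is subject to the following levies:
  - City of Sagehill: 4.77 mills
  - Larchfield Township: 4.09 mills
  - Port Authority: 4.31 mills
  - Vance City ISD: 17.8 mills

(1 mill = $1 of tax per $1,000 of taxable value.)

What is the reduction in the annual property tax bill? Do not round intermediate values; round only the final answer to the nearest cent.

Old assessed value = $1,346,690 × 0.446 = $600,623.74
New assessed value = $1,236,300 × 0.446 = $551,389.8
Combined rate = 0.00477 + 0.00409 + 0.00431 + 0.0178 = 0.03097
Old tax = $600,623.74 × 0.03097 = $18,601.3172278
New tax = $551,389.8 × 0.03097 = $17,076.542106
Reduction = $18,601.3172278 − $17,076.542106 = $1,524.7751218

$1,524.78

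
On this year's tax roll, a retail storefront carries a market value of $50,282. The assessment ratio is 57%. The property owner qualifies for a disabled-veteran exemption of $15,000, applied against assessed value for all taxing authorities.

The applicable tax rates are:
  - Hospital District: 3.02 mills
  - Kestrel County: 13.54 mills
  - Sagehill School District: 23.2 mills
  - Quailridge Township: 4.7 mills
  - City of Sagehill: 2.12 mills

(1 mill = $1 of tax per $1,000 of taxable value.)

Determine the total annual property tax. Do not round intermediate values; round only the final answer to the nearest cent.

$636.32

Assessed value = $50,282 × 0.57 = $28,660.74
Taxable value = $28,660.74 − $15,000 = $13,660.74
Hospital District: $13,660.74 × 0.00302 = $41.2554348
Kestrel County: $13,660.74 × 0.01354 = $184.9664196
Sagehill School District: $13,660.74 × 0.0232 = $316.929168
Quailridge Township: $13,660.74 × 0.0047 = $64.205478
City of Sagehill: $13,660.74 × 0.00212 = $28.9607688
Total = $41.2554348 + $184.9664196 + $316.929168 + $64.205478 + $28.9607688 = $636.3172692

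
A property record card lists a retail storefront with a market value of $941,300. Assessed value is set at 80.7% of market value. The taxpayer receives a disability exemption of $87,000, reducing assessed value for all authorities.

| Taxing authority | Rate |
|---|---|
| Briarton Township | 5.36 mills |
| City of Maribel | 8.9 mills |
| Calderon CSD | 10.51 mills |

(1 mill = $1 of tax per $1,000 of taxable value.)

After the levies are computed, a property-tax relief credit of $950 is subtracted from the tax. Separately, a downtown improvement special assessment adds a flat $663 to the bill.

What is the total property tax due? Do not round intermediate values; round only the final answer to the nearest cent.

Assessed value = $941,300 × 0.807 = $759,629.1
Taxable value = $759,629.1 − $87,000 = $672,629.1
Briarton Township: $672,629.1 × 0.00536 = $3,605.291976
City of Maribel: $672,629.1 × 0.0089 = $5,986.39899
Calderon CSD: $672,629.1 × 0.01051 = $7,069.331841
Levies subtotal = $16,661.022807
After credit = $16,661.022807 − $950 = $15,711.022807
Total = $15,711.022807 + $663 = $16,374.022807

$16,374.02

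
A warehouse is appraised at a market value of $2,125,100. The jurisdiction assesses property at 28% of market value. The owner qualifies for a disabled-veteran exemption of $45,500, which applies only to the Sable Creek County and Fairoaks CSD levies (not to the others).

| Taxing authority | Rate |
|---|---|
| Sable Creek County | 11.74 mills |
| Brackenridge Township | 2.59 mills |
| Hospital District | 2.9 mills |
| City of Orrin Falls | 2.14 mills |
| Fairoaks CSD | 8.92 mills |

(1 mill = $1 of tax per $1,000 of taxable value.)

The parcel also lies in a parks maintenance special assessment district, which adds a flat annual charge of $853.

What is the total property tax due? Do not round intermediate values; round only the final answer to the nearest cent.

$16,746.31

Assessed value = $2,125,100 × 0.28 = $595,028
Sable Creek County: ($595,028 − $45,500) × 0.01174 = $549,528 × 0.01174 = $6,451.45872
Brackenridge Township: $595,028 × 0.00259 = $1,541.12252
Hospital District: $595,028 × 0.0029 = $1,725.5812
City of Orrin Falls: $595,028 × 0.00214 = $1,273.35992
Fairoaks CSD: ($595,028 − $45,500) × 0.00892 = $549,528 × 0.00892 = $4,901.78976
Levies subtotal = $15,893.31212
Total = $15,893.31212 + $853 = $16,746.31212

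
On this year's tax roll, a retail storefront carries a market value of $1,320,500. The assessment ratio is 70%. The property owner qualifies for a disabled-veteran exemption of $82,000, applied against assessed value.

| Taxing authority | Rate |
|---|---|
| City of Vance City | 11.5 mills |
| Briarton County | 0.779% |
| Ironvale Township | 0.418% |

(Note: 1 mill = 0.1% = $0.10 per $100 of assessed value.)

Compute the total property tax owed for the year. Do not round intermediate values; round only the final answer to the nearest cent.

Assessed value = $1,320,500 × 0.7 = $924,350
Taxable value = $924,350 − $82,000 = $842,350
City of Vance City: $842,350 × 0.0115 = $9,687.025
Briarton County: $842,350 × 0.00779 = $6,561.9065
Ironvale Township: $842,350 × 0.00418 = $3,521.023
Total = $19,769.9545

$19,769.95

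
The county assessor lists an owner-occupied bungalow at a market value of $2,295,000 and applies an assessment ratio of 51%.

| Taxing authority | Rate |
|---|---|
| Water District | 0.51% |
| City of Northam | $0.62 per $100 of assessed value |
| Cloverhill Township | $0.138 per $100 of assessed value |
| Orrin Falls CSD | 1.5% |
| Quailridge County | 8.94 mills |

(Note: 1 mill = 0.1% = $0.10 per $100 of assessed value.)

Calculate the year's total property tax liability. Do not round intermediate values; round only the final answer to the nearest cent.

Assessed value = $2,295,000 × 0.51 = $1,170,450
Water District: $1,170,450 × 0.0051 = $5,969.295
City of Northam: $1,170,450 × 0.0062 = $7,256.79
Cloverhill Township: $1,170,450 × 0.00138 = $1,615.221
Orrin Falls CSD: $1,170,450 × 0.015 = $17,556.75
Quailridge County: $1,170,450 × 0.00894 = $10,463.823
Total = $42,861.879

$42,861.88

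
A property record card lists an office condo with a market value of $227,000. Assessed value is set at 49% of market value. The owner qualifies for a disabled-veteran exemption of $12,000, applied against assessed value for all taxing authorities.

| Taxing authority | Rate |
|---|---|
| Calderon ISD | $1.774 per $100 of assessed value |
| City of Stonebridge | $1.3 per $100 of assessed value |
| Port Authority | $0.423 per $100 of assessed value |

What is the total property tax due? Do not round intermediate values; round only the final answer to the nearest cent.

Assessed value = $227,000 × 0.49 = $111,230
Taxable value = $111,230 − $12,000 = $99,230
Calderon ISD: $99,230 × 0.01774 = $1,760.3402
City of Stonebridge: $99,230 × 0.013 = $1,289.99
Port Authority: $99,230 × 0.00423 = $419.7429
Total = $1,760.3402 + $1,289.99 + $419.7429 = $3,470.0731

$3,470.07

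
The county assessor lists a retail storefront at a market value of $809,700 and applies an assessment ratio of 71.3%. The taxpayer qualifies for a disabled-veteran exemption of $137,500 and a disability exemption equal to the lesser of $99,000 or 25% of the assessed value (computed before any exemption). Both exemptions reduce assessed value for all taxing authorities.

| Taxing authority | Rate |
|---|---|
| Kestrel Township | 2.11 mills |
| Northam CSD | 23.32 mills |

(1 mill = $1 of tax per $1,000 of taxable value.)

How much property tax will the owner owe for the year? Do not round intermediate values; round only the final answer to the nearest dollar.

$8,667

Assessed value = $809,700 × 0.713 = $577,316.1
Disability exemption = min($99,000, 25% × $577,316.1) = min($99,000, $144,329.025) = $99,000 (dollar cap binds)
Taxable value = $577,316.1 − $137,500 − $99,000 = $340,816.1
Kestrel Township: $340,816.1 × 0.00211 = $719.121971
Northam CSD: $340,816.1 × 0.02332 = $7,947.831452
Total = $8,666.953423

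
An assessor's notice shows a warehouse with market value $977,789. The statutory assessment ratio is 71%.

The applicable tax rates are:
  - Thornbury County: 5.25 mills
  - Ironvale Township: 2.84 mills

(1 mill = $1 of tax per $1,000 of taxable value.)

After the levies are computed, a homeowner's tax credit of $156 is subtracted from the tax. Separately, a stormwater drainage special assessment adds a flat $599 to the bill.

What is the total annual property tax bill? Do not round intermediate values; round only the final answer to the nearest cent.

Assessed value = $977,789 × 0.71 = $694,230.19
Thornbury County: $694,230.19 × 0.00525 = $3,644.7084975
Ironvale Township: $694,230.19 × 0.00284 = $1,971.6137396
Levies subtotal = $5,616.3222371
After credit = $5,616.3222371 − $156 = $5,460.3222371
Total = $5,460.3222371 + $599 = $6,059.3222371

$6,059.32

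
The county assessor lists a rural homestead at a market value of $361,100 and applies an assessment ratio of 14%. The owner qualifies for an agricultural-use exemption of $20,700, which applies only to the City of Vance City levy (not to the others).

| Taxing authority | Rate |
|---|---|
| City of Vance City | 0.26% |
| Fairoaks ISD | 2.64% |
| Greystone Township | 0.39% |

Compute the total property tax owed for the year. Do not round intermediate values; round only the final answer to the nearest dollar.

Assessed value = $361,100 × 0.14 = $50,554
City of Vance City: ($50,554 − $20,700) × 0.0026 = $29,854 × 0.0026 = $77.6204
Fairoaks ISD: $50,554 × 0.0264 = $1,334.6256
Greystone Township: $50,554 × 0.0039 = $197.1606
Total = $1,609.4066

$1,609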